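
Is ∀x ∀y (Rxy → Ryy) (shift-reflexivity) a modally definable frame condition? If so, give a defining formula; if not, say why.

The condition is shift-reflexivity. A defining modal formula is □(□r → r).
Suppose □(□r→r) is valid. Take Rxy and set V(r)={w : Ryw}. Then at y, □r holds; since □(□r→r) at x, □r→r at y, so r at y, i.e. Ryy.

Yes, by □(□r → r)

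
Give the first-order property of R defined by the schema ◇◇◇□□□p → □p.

This is a Sahlqvist (Geach-type) schema ◇^3□^3p → □^1◇^0p.
Minimal-valuation argument: fix x; take any y with xR^3y and any z with xR^1z. Set V(p) to the set of worlds R-reachable from y in exactly 3 steps. Then □^3p holds at y, so the antecedent holds at x; validity forces ◇^0p at z, giving a w with zR^0w and yR^3w.
First-order correspondent: ∀x ∀y ∀z ((xR³y ∧ xRz) → ∃w (yR³w ∧ z = w)).

∀x ∀y ∀z ((xR³y ∧ xRz) → ∃w (yR³w ∧ z = w))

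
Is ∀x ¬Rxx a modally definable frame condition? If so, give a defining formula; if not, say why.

Not definable by any modal formula

If a class were modally definable it would be closed under surjective bounded morphisms (Goldblatt–Thomason).
The 2-cycle (worlds s,t with s→t→s) is irreflexive, and the map sending every world to a single reflexive point • is a surjective bounded morphism (forth: every edge maps to (•,•); back: every world has a successor). So any modal formula valid on the 2-cycle is also valid on the reflexive point, which is not irreflexive.
So no modal formula (or set of formulas) defines exactly the irreflexive frames.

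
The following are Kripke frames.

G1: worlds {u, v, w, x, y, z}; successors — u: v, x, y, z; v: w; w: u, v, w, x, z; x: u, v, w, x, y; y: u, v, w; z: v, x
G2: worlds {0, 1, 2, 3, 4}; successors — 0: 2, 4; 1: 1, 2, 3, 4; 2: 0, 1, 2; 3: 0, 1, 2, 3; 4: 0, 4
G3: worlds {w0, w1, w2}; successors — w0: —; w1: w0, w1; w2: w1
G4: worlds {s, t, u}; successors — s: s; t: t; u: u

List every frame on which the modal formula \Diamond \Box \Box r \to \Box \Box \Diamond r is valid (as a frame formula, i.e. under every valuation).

The schema corresponds to a generalized confluence (Geach) condition: \forall x \forall y \forall z ((xRy \wedge x R^2 z) \to \exists w (y R^2 w \wedge zRw)).
G1: holds.
G2: holds.
G3: fails — w1Rw0, w1R²w0 but no w with w0R²w and w0Rw.
G4: holds.
Valid on: G1, G2, G4.

G1, G2, G4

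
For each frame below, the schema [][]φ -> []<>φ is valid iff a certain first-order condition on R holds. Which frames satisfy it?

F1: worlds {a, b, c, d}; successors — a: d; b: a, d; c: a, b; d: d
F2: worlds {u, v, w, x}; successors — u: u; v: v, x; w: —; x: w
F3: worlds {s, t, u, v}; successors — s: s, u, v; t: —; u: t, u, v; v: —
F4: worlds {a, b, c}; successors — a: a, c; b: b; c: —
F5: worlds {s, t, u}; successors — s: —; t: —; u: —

This is the axiom for a generalized confluence (Geach) condition; its first-order frame correspondent is forall x forall z (xRz -> exists w (x R^2 w & zRw)).
F1: satisfies the condition.
F2: fails — xRw but no t with xR²t and wRt.
F3: fails — sRv but no w with sR²w and vRw.
F4: fails — aRc but no w with aR²w and cRw.
F5: satisfies the condition.

F1, F5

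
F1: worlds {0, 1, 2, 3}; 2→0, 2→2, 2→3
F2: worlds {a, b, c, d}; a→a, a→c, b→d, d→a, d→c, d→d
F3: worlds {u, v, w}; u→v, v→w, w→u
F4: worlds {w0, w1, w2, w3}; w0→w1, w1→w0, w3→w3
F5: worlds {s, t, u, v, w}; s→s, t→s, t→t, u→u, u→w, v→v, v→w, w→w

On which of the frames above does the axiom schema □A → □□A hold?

Frame correspondent (Sahlqvist): ∀x ∀y ∀z (Rxy ∧ Ryz → Rxz) — i.e. transitivity.
F1: condition met.
F2: fails — Rbd and Rdc but not Rbc.
F3: fails — Ruv and Rvw but not Ruw.
F4: fails — Rw0w1 and Rw1w0 but not Rw0w0.
F5: condition met.
Valid on: F1, F5.

F1, F5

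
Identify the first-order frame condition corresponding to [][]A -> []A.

Density

Suppose □□A→□A is valid. Take Rxy and set V(A)={w : xR²w}. Then □□A at x, so □A at x, so A at y, i.e. ∃z(Rxz∧Rzy).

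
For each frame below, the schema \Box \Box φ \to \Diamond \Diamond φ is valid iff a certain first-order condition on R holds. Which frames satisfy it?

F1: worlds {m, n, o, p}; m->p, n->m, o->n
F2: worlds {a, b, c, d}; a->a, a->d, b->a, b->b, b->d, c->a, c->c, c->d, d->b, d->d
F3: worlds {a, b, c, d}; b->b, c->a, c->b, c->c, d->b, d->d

F2

The schema corresponds to a generalized confluence (Geach) condition: \forall x \exists w (x R^2 w \wedge x R^2 w).
F1: fails — at m but no w with mR²w and mR²w.
F2: ✓.
F3: fails — at a but no w with aR²w and aR²w.
Valid on: F2.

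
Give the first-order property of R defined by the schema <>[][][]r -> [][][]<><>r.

This is a Sahlqvist (Geach-type) schema ◇^1□^3r → □^3◇^2r.
Minimal-valuation argument: fix x; take any y with xR^1y and any z with xR^3z. Set V(r) to the set of worlds R-reachable from y in exactly 3 steps. Then □^3r holds at y, so the antecedent holds at x; validity forces ◇^2r at z, giving a w with zR^2w and yR^3w.
First-order correspondent: forall x forall y forall z ((xRy & x R^3 z) -> exists w (y R^3 w & z R^2 w)).

forall x forall y forall z ((xRy & x R^3 z) -> exists w (y R^3 w & z R^2 w))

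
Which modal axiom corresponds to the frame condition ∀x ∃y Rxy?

A defining formula is □q → ◇q (the D axiom).
Suppose □q→◇q is valid. At any x set V(q)=W. Then □q at x, so ◇q at x, so x has a successor.

□q → ◇q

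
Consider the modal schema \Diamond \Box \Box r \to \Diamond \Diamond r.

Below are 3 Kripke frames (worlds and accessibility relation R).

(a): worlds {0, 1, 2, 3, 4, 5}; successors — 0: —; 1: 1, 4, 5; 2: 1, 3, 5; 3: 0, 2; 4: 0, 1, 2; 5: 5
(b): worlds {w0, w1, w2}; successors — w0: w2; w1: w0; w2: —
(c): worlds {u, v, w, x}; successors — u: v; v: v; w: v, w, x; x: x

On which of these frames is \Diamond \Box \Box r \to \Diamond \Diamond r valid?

(c)

Frame correspondent (Sahlqvist): \forall x \forall y (xRy \to \exists w (y R^2 w \wedge x R^2 w)) — i.e. a generalized confluence (Geach) condition.
(a): fails — 3R0 but no w with 0R²w and 3R²w.
(b): fails — w0Rw2 but no w with w2R²w and w0R²w.
(c): condition met.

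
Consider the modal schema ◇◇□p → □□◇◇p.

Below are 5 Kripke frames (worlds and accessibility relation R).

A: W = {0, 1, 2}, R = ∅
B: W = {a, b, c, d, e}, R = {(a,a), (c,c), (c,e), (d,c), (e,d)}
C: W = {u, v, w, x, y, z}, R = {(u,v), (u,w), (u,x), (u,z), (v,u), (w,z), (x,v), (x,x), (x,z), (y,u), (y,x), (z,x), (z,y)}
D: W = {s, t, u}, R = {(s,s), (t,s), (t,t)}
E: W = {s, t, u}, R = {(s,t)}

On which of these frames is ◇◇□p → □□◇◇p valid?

This is the axiom for a generalized confluence (Geach) condition; its first-order frame correspondent is ∀x ∀y ∀z ((xR²y ∧ xR²z) → ∃w (yRw ∧ zR²w)).
A: holds.
B: fails — cR²e, cR²d but no w with eRw and dR²w.
C: fails — uR²v, uR²v but no t with vRt and vR²t.
D: holds.
E: holds.
Valid on: A, D, E.

A, D, E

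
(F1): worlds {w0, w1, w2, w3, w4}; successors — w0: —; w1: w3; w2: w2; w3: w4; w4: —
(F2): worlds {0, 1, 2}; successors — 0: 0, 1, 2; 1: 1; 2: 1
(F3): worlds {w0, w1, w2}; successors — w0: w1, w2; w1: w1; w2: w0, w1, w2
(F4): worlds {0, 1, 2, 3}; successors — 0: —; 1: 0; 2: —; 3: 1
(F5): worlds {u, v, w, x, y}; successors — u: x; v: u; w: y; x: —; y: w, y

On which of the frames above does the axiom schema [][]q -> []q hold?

The schema corresponds to density: forall x forall y (Rxy -> exists z (Rxz & Rzy)).
(F1): fails — Rw1w3 but no z with Rw1z and Rzw3.
(F2): ✓.
(F3): ✓.
(F4): fails — R10 but no z with R1z and Rz0.
(F5): fails — Rvu but no z with Rvz and Rzu.

(F2), (F3)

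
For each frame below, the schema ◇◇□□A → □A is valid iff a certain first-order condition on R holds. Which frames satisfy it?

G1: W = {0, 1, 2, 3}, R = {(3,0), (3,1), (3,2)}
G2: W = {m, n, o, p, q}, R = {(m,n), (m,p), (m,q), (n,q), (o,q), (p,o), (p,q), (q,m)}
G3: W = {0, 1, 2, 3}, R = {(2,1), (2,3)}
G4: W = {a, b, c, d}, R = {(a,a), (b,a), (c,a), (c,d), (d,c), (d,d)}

G1, G3

The schema corresponds to a generalized confluence (Geach) condition: ∀x ∀y ∀z ((xR²y ∧ xRz) → ∃w (yR²w ∧ z = w)).
G1: ✓.
G2: fails — mR²m, mRn but no w with mR²w and n=w.
G3: ✓.
G4: fails — cR²a, cRd but no w with aR²w and d=w.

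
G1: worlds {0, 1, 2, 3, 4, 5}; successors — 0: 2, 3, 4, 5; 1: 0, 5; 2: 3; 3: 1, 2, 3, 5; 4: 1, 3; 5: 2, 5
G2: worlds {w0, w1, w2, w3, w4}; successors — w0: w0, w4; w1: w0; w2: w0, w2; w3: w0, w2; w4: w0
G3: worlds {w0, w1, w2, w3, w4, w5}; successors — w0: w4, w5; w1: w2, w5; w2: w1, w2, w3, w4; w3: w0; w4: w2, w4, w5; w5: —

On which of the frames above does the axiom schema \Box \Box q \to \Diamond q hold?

Frame correspondent (Sahlqvist): \forall x \exists w (x R^2 w \wedge xRw) — i.e. a generalized confluence (Geach) condition.
G1: ✓.
G2: ✓.
G3: fails — at w3 but no w with w3R²w and w3Rw.

G1, G2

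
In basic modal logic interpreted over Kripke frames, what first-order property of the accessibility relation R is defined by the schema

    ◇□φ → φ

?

Symmetry

Replacing φ by ¬φ and contraposing gives the equivalent schema φ → □◇φ.
Suppose φ→□◇φ is valid. Take Rxy and set V(φ)={x}. Then φ at x, so □◇φ at x, so ◇φ at y, so some z with Ryz has φ; z=x, i.e. Ryx.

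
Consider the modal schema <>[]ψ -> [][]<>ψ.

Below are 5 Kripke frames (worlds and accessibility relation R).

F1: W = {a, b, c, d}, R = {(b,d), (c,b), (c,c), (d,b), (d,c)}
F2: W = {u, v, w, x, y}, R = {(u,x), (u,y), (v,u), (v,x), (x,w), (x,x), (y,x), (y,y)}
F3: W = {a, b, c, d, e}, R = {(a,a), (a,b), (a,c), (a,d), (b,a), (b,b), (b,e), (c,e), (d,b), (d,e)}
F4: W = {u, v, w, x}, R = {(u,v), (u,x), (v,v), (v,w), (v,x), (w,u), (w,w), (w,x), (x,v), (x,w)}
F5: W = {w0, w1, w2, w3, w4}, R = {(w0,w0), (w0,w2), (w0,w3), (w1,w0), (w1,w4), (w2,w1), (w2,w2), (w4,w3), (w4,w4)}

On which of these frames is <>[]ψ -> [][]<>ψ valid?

This is the axiom for a generalized confluence (Geach) condition; its first-order frame correspondent is forall x forall y forall z ((xRy & x R^2 z) -> exists w (yRw & zRw)).
F1: fails — bRd, bR²b but no w with dRw and bRw.
F2: fails — uRx, uR²w but no t with xRt and wRt.
F3: fails — aRa, aR²c but no w with aRw and cRw.
F4: satisfies the condition.
F5: fails — w0Rw0, w0R²w3 but no w with w0Rw and w3Rw.
Valid on: F4.

F4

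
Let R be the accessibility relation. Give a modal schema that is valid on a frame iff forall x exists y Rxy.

A defining formula is □s → ◇s (the D axiom).

□s → ◇s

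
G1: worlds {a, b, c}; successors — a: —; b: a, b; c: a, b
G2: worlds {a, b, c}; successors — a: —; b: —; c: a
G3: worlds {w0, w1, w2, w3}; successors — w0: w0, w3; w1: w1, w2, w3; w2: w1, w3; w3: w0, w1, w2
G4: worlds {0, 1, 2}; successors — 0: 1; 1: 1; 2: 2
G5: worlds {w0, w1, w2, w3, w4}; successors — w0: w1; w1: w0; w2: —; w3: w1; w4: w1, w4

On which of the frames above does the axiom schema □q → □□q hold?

This is the axiom for transitivity; its first-order frame correspondent is ∀x ∀y ∀z (Rxy ∧ Ryz → Rxz).
G1: ✓.
G2: ✓.
G3: fails — Rw3w1 and Rw1w3 but not Rw3w3.
G4: ✓.
G5: fails — Rw1w0 and Rw0w1 but not Rw1w1.
Valid on: G1, G2, G4.

G1, G2, G4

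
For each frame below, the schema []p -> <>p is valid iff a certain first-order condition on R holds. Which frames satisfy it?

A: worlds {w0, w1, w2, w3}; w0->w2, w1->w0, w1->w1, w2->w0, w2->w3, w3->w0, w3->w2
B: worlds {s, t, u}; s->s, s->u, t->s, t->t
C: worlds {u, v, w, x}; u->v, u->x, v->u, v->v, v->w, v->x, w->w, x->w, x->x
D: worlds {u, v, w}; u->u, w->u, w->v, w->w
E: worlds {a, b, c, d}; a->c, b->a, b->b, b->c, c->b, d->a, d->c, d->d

A, C, E

Frame correspondent (Sahlqvist): forall x exists y Rxy — i.e. seriality.
A: holds.
B: fails — world u has no successor.
C: holds.
D: fails — world v has no successor.
E: holds.
Valid on: A, C, E.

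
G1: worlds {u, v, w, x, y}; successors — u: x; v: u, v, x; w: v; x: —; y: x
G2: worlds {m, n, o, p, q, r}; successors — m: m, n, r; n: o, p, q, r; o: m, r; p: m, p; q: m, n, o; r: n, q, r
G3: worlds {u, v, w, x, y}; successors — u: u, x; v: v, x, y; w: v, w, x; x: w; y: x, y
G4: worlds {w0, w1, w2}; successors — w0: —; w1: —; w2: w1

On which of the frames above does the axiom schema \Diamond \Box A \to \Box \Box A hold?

The schema corresponds to a generalized confluence (Geach) condition: \forall x \forall y \forall z ((xRy \wedge x R^2 z) \to \exists w (yRw \wedge z = w)).
G1: fails — vRu, vR²u but no t with uRt and u=t.
G2: fails — mRm, mR²o but no w with mRw and o=w.
G3: fails — uRu, uR²w but no t with uRt and w=t.
G4: ✓.

G4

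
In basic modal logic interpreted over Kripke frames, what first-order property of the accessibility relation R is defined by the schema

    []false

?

emptiness of R

□⊥ is valid iff no world has any successor (otherwise □⊥ fails at any world with one).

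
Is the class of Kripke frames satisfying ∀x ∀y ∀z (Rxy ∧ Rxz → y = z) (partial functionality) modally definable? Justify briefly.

The condition is partial functionality. A defining modal formula is ◇r → □r.
Suppose ◇r→□r is valid. Take Rxy, Rxz and set V(r)={y}. Then ◇r at x, so □r at x, so r at z, i.e. z=y.

Yes, by ◇r → □r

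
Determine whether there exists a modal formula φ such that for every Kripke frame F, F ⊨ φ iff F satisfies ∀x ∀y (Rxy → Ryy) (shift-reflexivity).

Yes — defined by □(□q → q)

The condition is shift-reflexivity. A defining modal formula is □(□q → q).
Suppose □(□q→q) is valid. Take Rxy and set V(q)={w : Ryw}. Then at y, □q holds; since □(□q→q) at x, □q→q at y, so q at y, i.e. Ryy.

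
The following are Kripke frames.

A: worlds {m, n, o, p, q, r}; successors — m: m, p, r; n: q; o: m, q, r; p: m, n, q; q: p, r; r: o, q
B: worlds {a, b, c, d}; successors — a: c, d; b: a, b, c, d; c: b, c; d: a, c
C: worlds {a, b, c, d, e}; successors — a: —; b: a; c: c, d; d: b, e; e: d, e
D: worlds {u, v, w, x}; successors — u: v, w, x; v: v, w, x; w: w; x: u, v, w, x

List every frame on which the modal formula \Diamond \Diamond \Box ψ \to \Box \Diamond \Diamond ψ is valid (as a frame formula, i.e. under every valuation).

B, D

Frame correspondent (Sahlqvist): \forall x \forall y \forall z ((x R^2 y \wedge xRz) \to \exists w (yRw \wedge z R^2 w)) — i.e. a generalized confluence (Geach) condition.
A: fails — oR²q, oRq but no w with qRw and qR²w.
B: ✓.
C: fails — cR²b, cRc but no w with bRw and cR²w.
D: ✓.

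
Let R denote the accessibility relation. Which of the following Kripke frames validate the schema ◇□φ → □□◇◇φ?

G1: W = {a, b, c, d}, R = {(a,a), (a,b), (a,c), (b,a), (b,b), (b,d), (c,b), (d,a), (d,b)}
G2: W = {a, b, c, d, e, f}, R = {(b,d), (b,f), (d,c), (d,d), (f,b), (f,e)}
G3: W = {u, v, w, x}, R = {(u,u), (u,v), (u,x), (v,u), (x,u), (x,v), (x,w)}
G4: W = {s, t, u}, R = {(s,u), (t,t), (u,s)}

This is the axiom for a generalized confluence (Geach) condition; its first-order frame correspondent is ∀x ∀y ∀z ((xRy ∧ xR²z) → ∃w (yRw ∧ zR²w)).
G1: holds.
G2: fails — bRd, bR²c but no w with dRw and cR²w.
G3: fails — uRu, uR²w but no t with uRt and wR²t.
G4: holds.

G1, G4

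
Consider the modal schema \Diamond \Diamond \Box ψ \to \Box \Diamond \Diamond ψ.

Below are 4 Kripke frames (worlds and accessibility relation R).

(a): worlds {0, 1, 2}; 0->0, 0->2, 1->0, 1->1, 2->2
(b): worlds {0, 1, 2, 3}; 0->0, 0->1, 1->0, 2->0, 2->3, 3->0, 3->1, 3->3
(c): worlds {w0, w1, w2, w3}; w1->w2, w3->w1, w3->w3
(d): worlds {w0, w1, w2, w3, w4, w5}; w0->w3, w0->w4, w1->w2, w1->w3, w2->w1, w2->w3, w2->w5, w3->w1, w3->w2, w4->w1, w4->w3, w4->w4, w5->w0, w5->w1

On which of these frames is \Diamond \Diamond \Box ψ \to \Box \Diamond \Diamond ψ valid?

This is the axiom for a generalized confluence (Geach) condition; its first-order frame correspondent is \forall x \forall y \forall z ((x R^2 y \wedge xRz) \to \exists w (yRw \wedge z R^2 w)).
(a): condition met.
(b): condition met.
(c): fails — w3R²w1, w3Rw1 but no w with w1Rw and w1R²w.
(d): condition met.
Valid on: (a), (b), (d).

(a), (b), (d)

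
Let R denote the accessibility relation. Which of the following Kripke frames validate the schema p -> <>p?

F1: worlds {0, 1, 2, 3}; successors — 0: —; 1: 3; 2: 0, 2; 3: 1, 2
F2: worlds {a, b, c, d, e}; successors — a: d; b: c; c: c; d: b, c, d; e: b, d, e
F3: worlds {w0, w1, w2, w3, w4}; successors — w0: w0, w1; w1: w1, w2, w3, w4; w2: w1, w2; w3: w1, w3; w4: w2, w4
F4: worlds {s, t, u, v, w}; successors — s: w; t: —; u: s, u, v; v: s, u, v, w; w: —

F3

Frame correspondent (Sahlqvist): forall x Rxx — i.e. reflexivity.
F1: fails — world 0 does not see itself.
F2: fails — world a does not see itself.
F3: holds.
F4: fails — world s does not see itself.
Valid on: F3.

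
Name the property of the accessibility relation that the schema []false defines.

□⊥ is valid iff no world has any successor (otherwise □⊥ fails at any world with one).

emptiness of R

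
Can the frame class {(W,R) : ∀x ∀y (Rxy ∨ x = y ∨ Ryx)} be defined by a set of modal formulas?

Modal frame validity is preserved under disjoint unions.
Take 4 disjoint single-world reflexive frames: each is trivially connected, but their disjoint union has 4 worlds with no edge between distinct components, so it is not connected.
So no modal formula (or set of formulas) defines exactly the connected frames.

No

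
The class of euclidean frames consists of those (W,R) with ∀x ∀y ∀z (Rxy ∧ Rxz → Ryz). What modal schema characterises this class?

◇r → □◇r

The condition is the Euclidean property. The 5 schema ◇r → □◇r defines it.
Suppose ◇r→□◇r is valid. Take Rxy, Rxz and set V(r)={y}. Then ◇r at x, so □◇r at x, so ◇r at z, so some w with Rzw has r; w=y, i.e. Rzy. By symmetry of the argument, Ryz.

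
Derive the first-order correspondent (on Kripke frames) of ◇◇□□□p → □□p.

∀x ∀y ∀z ((xR²y ∧ xR²z) → ∃w (yR³w ∧ z = w))

This is a Sahlqvist (Geach-type) schema ◇^2□^3p → □^2◇^0p.
Minimal-valuation argument: fix x; take any y with xR^2y and any z with xR^2z. Set V(p) to the set of worlds R-reachable from y in exactly 3 steps. Then □^3p holds at y, so the antecedent holds at x; validity forces ◇^0p at z, giving a w with zR^0w and yR^3w.
First-order correspondent: ∀x ∀y ∀z ((xR²y ∧ xR²z) → ∃w (yR³w ∧ z = w)).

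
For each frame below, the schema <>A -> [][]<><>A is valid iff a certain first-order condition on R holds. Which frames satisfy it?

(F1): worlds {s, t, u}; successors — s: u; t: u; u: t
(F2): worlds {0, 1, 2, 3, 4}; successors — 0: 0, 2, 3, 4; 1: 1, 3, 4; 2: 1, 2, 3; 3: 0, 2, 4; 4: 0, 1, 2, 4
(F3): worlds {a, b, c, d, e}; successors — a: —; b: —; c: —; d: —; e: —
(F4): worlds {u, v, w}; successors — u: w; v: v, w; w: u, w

This is the axiom for a generalized confluence (Geach) condition; its first-order frame correspondent is forall x forall y forall z ((xRy & x R^2 z) -> exists w (y = w & z R^2 w)).
(F1): fails — sRu, sR²t but no w with u=w and tR²w.
(F2): satisfies the condition.
(F3): satisfies the condition.
(F4): fails — vRv, vR²u but no t with v=t and uR²t.

(F2), (F3)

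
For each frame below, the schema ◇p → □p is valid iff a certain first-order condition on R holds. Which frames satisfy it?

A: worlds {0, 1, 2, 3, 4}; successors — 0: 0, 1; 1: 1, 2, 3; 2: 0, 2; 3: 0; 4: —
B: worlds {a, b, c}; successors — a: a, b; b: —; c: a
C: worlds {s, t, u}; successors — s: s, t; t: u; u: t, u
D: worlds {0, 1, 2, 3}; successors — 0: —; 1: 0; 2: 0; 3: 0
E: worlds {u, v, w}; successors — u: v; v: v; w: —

The schema corresponds to partial functionality: ∀x ∀y ∀z (Rxy ∧ Rxz → y = z).
A: fails — 0 sees both 0 and 1.
B: fails — a sees both a and b.
C: fails — s sees both s and t.
D: condition met.
E: condition met.
Valid on: D, E.

D, E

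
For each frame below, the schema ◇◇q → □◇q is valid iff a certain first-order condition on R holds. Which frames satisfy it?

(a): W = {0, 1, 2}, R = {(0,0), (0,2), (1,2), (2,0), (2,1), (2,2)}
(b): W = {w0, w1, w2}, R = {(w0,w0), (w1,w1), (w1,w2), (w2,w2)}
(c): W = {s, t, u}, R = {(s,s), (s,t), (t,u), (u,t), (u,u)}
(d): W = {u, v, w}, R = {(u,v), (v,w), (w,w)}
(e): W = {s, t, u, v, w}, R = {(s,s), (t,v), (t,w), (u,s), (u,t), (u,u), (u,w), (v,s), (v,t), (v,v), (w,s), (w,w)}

(d)

This is the axiom for a generalized confluence (Geach) condition; its first-order frame correspondent is ∀x ∀y ∀z ((xR²y ∧ xRz) → ∃w (y = w ∧ zRw)).
(a): fails — 0R²1, 0R0 but no w with 1=w and 0Rw.
(b): fails — w1R²w1, w1Rw2 but no w with w1=w and w2Rw.
(c): fails — sR²s, sRt but no w with s=w and tRw.
(d): satisfies the condition.
(e): fails — tR²t, tRw but no w* with t=w* and wRw*.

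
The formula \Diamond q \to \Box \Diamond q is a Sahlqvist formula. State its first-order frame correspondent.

Suppose ◇q→□◇q is valid. Take Rxy, Rxz and set V(q)={y}. Then ◇q at x, so □◇q at x, so ◇q at z, so some w with Rzw has q; w=y, i.e. Rzy. By symmetry of the argument, Ryz.

The Euclidean property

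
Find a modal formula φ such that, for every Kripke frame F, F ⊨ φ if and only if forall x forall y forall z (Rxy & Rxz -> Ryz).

◇r → □◇r

A defining formula is ◇r → □◇r (the 5 axiom).
Suppose ◇r→□◇r is valid. Take Rxy, Rxz and set V(r)={y}. Then ◇r at x, so □◇r at x, so ◇r at z, so some w with Rzw has r; w=y, i.e. Rzy. By symmetry of the argument, Ryz.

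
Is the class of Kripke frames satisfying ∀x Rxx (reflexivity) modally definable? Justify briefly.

Yes, by □q → q

Yes: it is reflexivity, defined by the T schema □q → q.
Suppose □q→q is valid. At any x set V(q)={w : Rxw}. Then □q holds at x, so q holds at x, i.e. Rxx.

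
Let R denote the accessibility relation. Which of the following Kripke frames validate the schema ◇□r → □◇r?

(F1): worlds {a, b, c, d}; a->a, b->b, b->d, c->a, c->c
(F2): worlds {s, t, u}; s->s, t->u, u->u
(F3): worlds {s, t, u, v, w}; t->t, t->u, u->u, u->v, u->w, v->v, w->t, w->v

(F2)

This is the axiom for convergence; its first-order frame correspondent is ∀x ∀y ∀z (Rxy ∧ Rxz → ∃w (Ryw ∧ Rzw)).
(F1): fails — Rbb and Rbd but b and d have no common successor.
(F2): satisfies the condition.
(F3): fails — Rwt and Rwv but t and v have no common successor.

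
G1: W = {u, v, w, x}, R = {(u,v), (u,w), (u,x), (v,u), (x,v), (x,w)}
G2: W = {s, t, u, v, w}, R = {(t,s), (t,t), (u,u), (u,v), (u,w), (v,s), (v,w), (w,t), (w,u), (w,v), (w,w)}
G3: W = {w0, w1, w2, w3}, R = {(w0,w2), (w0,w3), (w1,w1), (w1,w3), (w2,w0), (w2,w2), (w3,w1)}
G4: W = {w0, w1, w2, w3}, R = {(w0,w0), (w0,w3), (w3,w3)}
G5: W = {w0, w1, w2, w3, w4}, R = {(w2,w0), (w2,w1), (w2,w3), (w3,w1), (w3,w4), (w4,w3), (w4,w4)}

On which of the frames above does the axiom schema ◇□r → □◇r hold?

The schema corresponds to convergence: ∀x ∀y ∀z (Rxy ∧ Rxz → ∃w (Ryw ∧ Rzw)).
G1: fails — Ruv and Ruw but v and w have no common successor.
G2: fails — Rts and Rts but s and s have no common successor.
G3: fails — Rw0w2 and Rw0w3 but w2 and w3 have no common successor.
G4: holds.
G5: fails — Rw2w3 and Rw2w1 but w3 and w1 have no common successor.

G4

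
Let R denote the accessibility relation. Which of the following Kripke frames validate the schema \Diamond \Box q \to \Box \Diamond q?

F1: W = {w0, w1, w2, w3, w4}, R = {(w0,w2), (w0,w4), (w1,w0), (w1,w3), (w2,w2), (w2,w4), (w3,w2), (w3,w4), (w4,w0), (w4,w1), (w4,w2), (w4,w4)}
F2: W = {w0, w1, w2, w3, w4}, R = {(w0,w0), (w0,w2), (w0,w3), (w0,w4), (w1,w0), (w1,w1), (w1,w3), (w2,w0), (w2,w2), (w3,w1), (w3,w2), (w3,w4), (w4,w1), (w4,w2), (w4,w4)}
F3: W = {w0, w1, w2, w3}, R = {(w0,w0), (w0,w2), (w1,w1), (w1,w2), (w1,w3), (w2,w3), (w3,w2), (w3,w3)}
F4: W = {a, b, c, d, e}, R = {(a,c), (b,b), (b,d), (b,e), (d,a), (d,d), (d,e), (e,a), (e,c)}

The schema corresponds to convergence: \forall x \forall y \forall z (Rxy \wedge Rxz \to \exists w (Ryw \wedge Rzw)).
F1: fails — Rw4w1 and Rw4w0 but w1 and w0 have no common successor.
F2: satisfies the condition.
F3: fails — Rw0w2 and Rw0w0 but w2 and w0 have no common successor.
F4: fails — Rac and Rac but c and c have no common successor.
Valid on: F2.

F2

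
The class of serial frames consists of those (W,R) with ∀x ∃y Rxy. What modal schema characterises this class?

□s → ◇s

A defining formula is □s → ◇s (the D axiom).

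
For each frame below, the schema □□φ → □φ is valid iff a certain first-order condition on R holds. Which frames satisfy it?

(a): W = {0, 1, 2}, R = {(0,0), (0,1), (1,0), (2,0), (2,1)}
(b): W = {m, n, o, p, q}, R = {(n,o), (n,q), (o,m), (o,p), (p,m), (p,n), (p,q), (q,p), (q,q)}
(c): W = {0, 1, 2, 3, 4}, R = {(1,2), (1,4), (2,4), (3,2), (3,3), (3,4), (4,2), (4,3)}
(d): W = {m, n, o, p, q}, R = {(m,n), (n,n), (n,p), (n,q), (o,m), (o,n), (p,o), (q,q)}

The schema corresponds to density: ∀x ∀y (Rxy → ∃z (Rxz ∧ Rzy)).
(a): satisfies the condition.
(b): fails — Rop but no z with Roz and Rzp.
(c): fails — R24 but no z with R2z and Rz4.
(d): fails — Rom but no z with Roz and Rzm.

(a)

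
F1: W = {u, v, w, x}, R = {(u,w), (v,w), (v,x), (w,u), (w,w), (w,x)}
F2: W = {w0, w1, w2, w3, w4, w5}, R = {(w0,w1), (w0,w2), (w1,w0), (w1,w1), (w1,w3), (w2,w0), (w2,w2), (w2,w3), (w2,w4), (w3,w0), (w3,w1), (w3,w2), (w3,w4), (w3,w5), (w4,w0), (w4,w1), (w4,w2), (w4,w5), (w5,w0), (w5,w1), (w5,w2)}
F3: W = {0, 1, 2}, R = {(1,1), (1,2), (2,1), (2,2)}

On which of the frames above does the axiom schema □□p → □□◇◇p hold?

The schema corresponds to a generalized confluence (Geach) condition: ∀x ∀z (xR²z → ∃w (xR²w ∧ zR²w)).
F1: fails — uR²x but no t with uR²t and xR²t.
F2: condition met.
F3: condition met.

F2, F3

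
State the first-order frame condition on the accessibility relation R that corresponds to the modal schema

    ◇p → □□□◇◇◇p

This is a Sahlqvist (Geach-type) schema ◇^1□^0p → □^3◇^3p.
Minimal-valuation argument: fix x; take any y with xR^1y and any z with xR^3z. Set V(p) to the set of worlds R-reachable from y in exactly 0 steps. Then □^0p holds at y, so the antecedent holds at x; validity forces ◇^3p at z, giving a w with zR^3w and yR^0w.
First-order correspondent: ∀x ∀y ∀z ((xRy ∧ xR³z) → ∃w (y = w ∧ zR³w)).

∀x ∀y ∀z ((xRy ∧ xR³z) → ∃w (y = w ∧ zR³w))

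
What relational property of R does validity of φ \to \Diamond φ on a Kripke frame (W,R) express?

This is frame-equivalent to □φ → φ (substitute ¬φ for φ and contrapose).
Suppose □φ→φ is valid. At any x set V(φ)={w : Rxw}. Then □φ holds at x, so φ holds at x, i.e. Rxx.

reflexivity: \forall x Rxx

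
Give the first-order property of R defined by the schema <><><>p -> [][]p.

This is a Sahlqvist (Geach-type) schema ◇^3□^0p → □^2◇^0p.
Minimal-valuation argument: fix x; take any y with xR^3y and any z with xR^2z. Set V(p) to the set of worlds R-reachable from y in exactly 0 steps. Then □^0p holds at y, so the antecedent holds at x; validity forces ◇^0p at z, giving a w with zR^0w and yR^0w.
First-order correspondent: forall x forall y forall z ((x R^3 y & x R^2 z) -> exists w (y = w & z = w)).

forall x forall y forall z ((x R^3 y & x R^2 z) -> exists w (y = w & z = w))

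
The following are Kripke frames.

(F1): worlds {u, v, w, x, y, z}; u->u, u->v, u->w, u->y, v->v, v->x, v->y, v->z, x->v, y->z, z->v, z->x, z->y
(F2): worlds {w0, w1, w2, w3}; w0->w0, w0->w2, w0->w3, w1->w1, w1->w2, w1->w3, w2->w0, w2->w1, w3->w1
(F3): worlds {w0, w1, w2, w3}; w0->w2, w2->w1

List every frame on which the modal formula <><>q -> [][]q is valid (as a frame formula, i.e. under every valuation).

(F3)

The schema corresponds to a generalized confluence (Geach) condition: forall x forall y forall z ((x R^2 y & x R^2 z) -> exists w (y = w & z = w)).
(F1): fails — uR²u, uR²v but u ≠ v.
(F2): fails — w0R²w0, w0R²w1 but w0 ≠ w1.
(F3): ✓.
Valid on: (F3).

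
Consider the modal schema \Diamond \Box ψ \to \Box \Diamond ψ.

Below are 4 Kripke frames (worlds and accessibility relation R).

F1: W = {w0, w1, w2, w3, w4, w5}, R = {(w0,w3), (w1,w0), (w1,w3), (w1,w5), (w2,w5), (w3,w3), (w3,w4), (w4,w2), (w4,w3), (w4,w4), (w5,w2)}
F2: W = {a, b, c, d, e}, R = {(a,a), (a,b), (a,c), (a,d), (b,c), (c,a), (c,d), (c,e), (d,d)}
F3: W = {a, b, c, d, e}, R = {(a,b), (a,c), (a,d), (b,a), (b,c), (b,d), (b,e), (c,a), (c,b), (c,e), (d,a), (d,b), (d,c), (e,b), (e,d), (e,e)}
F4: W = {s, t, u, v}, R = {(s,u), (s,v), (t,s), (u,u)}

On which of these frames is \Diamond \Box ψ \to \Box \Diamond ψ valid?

This is the axiom for convergence; its first-order frame correspondent is \forall x \forall y \forall z (Rxy \wedge Rxz \to \exists w (Ryw \wedge Rzw)).
F1: fails — Rw1w5 and Rw1w0 but w5 and w0 have no common successor.
F2: fails — Rab and Rac but b and c have no common successor.
F3: holds.
F4: fails — Rsu and Rsv but u and v have no common successor.

F3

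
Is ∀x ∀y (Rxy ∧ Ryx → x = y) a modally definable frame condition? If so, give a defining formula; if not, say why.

Not modally definable

If a class were modally definable it would be closed under surjective bounded morphisms (Goldblatt–Thomason).
The 4-cycle (worlds 0,1,2,3 with 0→1→2→3→0) is antisymmetric. Sending even-indexed worlds to a and odd-indexed worlds to b is a surjective bounded morphism onto the two-world frame with a↔b, which is not antisymmetric.
So the class is not modally definable.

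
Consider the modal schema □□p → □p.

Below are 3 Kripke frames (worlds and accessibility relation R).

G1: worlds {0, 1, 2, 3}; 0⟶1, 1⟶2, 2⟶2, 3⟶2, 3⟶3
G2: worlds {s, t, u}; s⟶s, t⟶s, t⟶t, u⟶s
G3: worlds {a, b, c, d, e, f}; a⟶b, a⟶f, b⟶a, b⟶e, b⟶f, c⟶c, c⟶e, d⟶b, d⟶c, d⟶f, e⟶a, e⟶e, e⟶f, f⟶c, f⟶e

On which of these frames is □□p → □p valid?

G2

The schema corresponds to density: ∀x ∀y (Rxy → ∃z (Rxz ∧ Rzy)).
G1: fails — R01 but no z with R0z and Rz1.
G2: holds.
G3: fails — Rab but no z with Raz and Rzb.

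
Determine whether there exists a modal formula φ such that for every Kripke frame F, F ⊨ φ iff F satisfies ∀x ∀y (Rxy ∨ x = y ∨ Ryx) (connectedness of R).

Any modally definable frame class is closed under disjoint unions.
Take 2 disjoint single-world reflexive frames: each is trivially connected, but their disjoint union has 2 worlds with no edge between distinct components, so it is not connected.
So no modal formula (or set of formulas) defines exactly the connected frames.

Not definable by any modal formula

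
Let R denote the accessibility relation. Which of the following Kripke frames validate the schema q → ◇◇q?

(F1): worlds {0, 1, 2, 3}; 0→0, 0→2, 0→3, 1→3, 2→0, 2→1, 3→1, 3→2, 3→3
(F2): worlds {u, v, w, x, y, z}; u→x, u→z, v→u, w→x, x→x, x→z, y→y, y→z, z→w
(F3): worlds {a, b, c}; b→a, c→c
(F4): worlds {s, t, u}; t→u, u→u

(F1)

This is the axiom for a generalized confluence (Geach) condition; its first-order frame correspondent is ∀x ∃w (x = w ∧ xR²w).
(F1): ✓.
(F2): fails — at u but no t with u=t and uR²t.
(F3): fails — at a but no w with a=w and aR²w.
(F4): fails — at s but no w with s=w and sR²w.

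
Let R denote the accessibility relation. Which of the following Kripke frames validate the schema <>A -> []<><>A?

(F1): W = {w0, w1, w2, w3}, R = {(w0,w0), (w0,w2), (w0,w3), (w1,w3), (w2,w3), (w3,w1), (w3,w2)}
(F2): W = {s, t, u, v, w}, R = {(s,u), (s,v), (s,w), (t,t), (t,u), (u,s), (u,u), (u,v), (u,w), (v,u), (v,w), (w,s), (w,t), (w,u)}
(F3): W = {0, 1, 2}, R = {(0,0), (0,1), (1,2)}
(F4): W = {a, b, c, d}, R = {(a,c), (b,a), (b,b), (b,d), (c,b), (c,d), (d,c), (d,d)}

(F2)

The schema corresponds to a generalized confluence (Geach) condition: forall x forall y forall z ((xRy & xRz) -> exists w (y = w & z R^2 w)).
(F1): fails — w0Rw0, w0Rw2 but no w with w0=w and w2R²w.
(F2): holds.
(F3): fails — 0R0, 0R1 but no w with 0=w and 1R²w.
(F4): fails — bRa, bRa but no w with a=w and aR²w.
Valid on: (F2).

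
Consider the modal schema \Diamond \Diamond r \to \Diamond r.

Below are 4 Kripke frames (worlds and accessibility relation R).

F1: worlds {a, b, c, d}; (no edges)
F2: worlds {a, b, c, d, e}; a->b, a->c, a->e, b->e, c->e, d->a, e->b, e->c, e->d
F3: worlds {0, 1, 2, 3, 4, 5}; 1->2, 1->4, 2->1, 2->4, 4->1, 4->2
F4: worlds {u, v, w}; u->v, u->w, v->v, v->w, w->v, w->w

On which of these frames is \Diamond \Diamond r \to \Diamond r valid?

This is the axiom for a generalized confluence (Geach) condition; its first-order frame correspondent is \forall x \forall y (x R^2 y \to \exists w (y = w \wedge xRw)).
F1: satisfies the condition.
F2: fails — aR²d but no w with d=w and aRw.
F3: fails — 1R²1 but no w with 1=w and 1Rw.
F4: satisfies the condition.
Valid on: F1, F4.

F1, F4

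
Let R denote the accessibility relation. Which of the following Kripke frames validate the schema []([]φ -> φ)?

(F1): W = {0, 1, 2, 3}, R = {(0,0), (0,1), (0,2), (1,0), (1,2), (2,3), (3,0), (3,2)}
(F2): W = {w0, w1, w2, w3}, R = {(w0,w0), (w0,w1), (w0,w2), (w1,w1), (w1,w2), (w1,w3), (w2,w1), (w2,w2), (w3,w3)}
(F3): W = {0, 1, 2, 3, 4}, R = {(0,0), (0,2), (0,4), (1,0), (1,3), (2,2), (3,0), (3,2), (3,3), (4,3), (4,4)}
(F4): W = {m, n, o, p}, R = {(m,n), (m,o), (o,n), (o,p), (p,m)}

(F2), (F3)

The schema corresponds to shift-reflexivity: forall x forall y (Rxy -> Ryy).
(F1): fails — R32 but not R22.
(F2): satisfies the condition.
(F3): satisfies the condition.
(F4): fails — Ron but not Rnn.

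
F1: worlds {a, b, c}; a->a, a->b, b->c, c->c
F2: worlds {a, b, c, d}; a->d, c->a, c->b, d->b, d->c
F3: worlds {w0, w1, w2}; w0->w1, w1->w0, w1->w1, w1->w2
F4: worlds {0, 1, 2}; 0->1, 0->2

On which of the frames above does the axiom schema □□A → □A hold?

Frame correspondent (Sahlqvist): ∀x ∀y (Rxy → ∃z (Rxz ∧ Rzy)) — i.e. density.
F1: satisfies the condition.
F2: fails — Rdc but no z with Rdz and Rzc.
F3: satisfies the condition.
F4: fails — R01 but no z with R0z and Rz1.

F1, F3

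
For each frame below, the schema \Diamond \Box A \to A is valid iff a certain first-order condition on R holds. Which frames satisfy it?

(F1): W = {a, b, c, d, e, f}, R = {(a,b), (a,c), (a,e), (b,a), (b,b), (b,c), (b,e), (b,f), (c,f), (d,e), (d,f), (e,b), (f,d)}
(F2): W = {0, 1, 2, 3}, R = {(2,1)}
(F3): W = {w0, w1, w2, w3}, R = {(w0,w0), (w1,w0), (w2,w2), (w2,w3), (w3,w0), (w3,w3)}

none

This is the axiom for symmetry; its first-order frame correspondent is \forall x \forall y (Rxy \to Ryx).
(F1): fails — Rbc but not Rcb.
(F2): fails — R21 but not R12.
(F3): fails — Rw1w0 but not Rw0w1.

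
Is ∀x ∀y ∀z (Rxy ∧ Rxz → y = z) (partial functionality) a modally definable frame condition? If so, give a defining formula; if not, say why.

Definable; ◇r → □r defines it

The condition is partial functionality. A defining modal formula is ◇r → □r.
Suppose ◇r→□r is valid. Take Rxy, Rxz and set V(r)={y}. Then ◇r at x, so □r at x, so r at z, i.e. z=y.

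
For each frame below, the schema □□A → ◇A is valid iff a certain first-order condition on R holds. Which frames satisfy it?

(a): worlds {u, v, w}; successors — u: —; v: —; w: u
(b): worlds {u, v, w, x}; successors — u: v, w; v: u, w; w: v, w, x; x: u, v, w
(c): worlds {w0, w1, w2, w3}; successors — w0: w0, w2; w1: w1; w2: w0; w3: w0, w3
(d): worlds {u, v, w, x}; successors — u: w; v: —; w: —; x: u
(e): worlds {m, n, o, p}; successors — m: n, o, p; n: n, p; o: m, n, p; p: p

The schema corresponds to a generalized confluence (Geach) condition: ∀x ∃w (xR²w ∧ xRw).
(a): fails — at u but no t with uR²t and uRt.
(b): holds.
(c): holds.
(d): fails — at u but no t with uR²t and uRt.
(e): holds.
Valid on: (b), (c), (e).

(b), (c), (e)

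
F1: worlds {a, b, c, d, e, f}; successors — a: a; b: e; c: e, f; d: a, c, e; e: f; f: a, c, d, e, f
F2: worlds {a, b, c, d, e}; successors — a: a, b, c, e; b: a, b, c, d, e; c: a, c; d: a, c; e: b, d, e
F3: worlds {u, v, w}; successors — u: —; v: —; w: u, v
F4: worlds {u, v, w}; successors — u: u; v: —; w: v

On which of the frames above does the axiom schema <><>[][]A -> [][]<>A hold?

F2, F3, F4

This is the axiom for a generalized confluence (Geach) condition; its first-order frame correspondent is forall x forall y forall z ((x R^2 y & x R^2 z) -> exists w (y R^2 w & zRw)).
F1: fails — cR²a, cR²c but no w with aR²w and cRw.
F2: holds.
F3: holds.
F4: holds.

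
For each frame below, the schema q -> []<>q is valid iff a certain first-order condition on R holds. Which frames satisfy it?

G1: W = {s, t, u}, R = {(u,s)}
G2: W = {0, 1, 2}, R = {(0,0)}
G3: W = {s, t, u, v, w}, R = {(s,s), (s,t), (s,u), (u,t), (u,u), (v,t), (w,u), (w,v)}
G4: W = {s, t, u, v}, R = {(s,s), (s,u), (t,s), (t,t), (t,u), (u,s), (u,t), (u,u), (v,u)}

Frame correspondent (Sahlqvist): forall x forall y (Rxy -> Ryx) — i.e. symmetry.
G1: fails — Rus but not Rsu.
G2: condition met.
G3: fails — Rwu but not Ruw.
G4: fails — Rvu but not Ruv.

G2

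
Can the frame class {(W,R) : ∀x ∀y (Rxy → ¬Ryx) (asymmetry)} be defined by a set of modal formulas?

No

Any modally definable frame class is closed under surjective bounded morphisms.
The 3-cycle (worlds 0,1,2 with 0→1→2→0) is asymmetric. Mapping every world to a single reflexive point • is a surjective bounded morphism, and the reflexive point is not asymmetric (R•• but asymmetry requires ¬R••).
Hence asymmetry is not modally definable.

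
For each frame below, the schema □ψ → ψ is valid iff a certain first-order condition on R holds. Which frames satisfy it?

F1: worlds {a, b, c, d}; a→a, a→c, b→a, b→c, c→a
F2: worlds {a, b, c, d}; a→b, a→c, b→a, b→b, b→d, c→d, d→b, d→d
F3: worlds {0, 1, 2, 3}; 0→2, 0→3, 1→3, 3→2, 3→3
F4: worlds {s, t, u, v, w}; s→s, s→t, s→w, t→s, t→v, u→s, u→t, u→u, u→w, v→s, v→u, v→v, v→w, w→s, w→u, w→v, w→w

The schema corresponds to reflexivity: ∀x Rxx.
F1: fails — world b does not see itself.
F2: fails — world a does not see itself.
F3: fails — world 0 does not see itself.
F4: fails — world t does not see itself.

none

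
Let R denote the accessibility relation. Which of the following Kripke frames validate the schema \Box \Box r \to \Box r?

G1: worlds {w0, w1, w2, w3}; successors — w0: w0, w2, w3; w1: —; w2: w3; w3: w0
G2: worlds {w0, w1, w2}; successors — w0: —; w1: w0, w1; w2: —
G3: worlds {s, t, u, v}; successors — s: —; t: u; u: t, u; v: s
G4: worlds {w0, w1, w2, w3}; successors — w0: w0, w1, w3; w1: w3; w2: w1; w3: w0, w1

G2

This is the axiom for density; its first-order frame correspondent is \forall x \forall y (Rxy \to \exists z (Rxz \wedge Rzy)).
G1: fails — Rw2w3 but no z with Rw2z and Rzw3.
G2: holds.
G3: fails — Rvs but no z with Rvz and Rzs.
G4: fails — Rw1w3 but no z with Rw1z and Rzw3.
Valid on: G2.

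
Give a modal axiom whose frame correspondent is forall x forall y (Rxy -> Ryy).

□(□p → p)

The condition is shift-reflexivity. The T□ schema □(□p → p) defines it.
Suppose □(□p→p) is valid. Take Rxy and set V(p)={w : Ryw}. Then at y, □p holds; since □(□p→p) at x, □p→p at y, so p at y, i.e. Ryy.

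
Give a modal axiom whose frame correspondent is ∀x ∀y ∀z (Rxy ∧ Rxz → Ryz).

◇ψ → □◇ψ

This is the Euclidean property; the standard corresponding axiom is 5: ◇ψ → □◇ψ.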